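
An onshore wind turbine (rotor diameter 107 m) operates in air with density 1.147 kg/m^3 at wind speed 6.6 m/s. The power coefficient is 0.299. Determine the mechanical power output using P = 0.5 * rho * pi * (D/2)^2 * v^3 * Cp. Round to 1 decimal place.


Step 1 -- Compute swept area:
  A = pi * (D/2)^2 = pi * (107/2)^2 = 8992.02 m^2
Step 2 -- Apply wind power equation:
  P = 0.5 * rho * A * v^3 * Cp
  v^3 = 6.6^3 = 287.496
  P = 0.5 * 1.147 * 8992.02 * 287.496 * 0.299
  P = 443296.0 W

443296.0


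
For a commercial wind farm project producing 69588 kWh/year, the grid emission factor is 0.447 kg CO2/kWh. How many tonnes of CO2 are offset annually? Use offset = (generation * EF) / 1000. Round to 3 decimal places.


CO2 offset in kg = generation * emission_factor
CO2 offset = 69588 * 0.447 = 31105.84 kg
Convert to tonnes:
  CO2 offset = 31105.84 / 1000 = 31.106 tonnes

31.106


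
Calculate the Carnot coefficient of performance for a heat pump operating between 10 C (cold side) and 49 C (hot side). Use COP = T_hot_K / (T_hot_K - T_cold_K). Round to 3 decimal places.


Convert to Kelvin:
  T_hot = 49 + 273.15 = 322.15 K
  T_cold = 10 + 273.15 = 283.15 K
Apply Carnot COP formula:
  COP = T_hot_K / (T_hot_K - T_cold_K) = 322.15 / 39.0
  COP = 8.260

8.260


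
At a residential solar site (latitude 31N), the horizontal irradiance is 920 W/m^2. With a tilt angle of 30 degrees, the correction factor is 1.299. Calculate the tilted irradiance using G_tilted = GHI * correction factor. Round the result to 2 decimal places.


Identify the given values:
  GHI = 920 W/m^2, tilt correction factor = 1.299
Apply the formula G_tilted = GHI * factor:
  G_tilted = 920 * 1.299
  G_tilted = 1195.08 W/m^2

1195.08


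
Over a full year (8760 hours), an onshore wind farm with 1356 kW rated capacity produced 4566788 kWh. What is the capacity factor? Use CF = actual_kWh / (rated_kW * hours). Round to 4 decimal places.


Capacity factor = actual output / maximum possible output
Maximum possible = rated * hours = 1356 * 8760 = 11878560 kWh
CF = 4566788 / 11878560
CF = 0.3845

0.3845


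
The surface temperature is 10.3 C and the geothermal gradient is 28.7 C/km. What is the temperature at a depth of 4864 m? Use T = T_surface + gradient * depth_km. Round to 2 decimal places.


Convert depth to km: 4864 / 1000 = 4.864 km
Temperature increase = gradient * depth_km = 28.7 * 4.864 = 139.6 C
Temperature at depth = T_surface + delta_T = 10.3 + 139.6
T = 149.90 C

149.90


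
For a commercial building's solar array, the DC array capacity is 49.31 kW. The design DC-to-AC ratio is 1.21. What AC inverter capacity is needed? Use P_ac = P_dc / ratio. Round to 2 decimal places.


The inverter AC capacity is determined by the DC/AC ratio.
Given: P_dc = 49.31 kW, DC/AC ratio = 1.21
P_ac = P_dc / ratio = 49.31 / 1.21
P_ac = 40.75 kW

40.75


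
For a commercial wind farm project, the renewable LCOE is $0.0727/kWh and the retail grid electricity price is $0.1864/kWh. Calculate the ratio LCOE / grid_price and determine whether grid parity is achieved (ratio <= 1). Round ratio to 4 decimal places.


Compare LCOE to grid price:
  LCOE = $0.0727/kWh, Grid price = $0.1864/kWh
  Ratio = LCOE / grid_price = 0.0727 / 0.1864 = 0.3900
  Grid parity achieved (ratio <= 1)? yes

0.3900


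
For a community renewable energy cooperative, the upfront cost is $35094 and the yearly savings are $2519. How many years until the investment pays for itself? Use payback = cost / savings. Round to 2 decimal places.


Simple payback period = initial cost / annual savings
Payback = 35094 / 2519
Payback = 13.93 years

13.93


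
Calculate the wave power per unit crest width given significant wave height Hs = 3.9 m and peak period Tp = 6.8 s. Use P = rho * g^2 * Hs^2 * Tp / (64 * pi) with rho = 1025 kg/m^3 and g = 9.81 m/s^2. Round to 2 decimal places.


Apply wave power formula:
  g^2 = 9.81^2 = 96.2361
  Hs^2 = 3.9^2 = 15.21
  Numerator = rho * g^2 * Hs^2 * Tp = 1025 * 96.2361 * 15.21 * 6.8 = 10202345.03
  Denominator = 64 * pi = 201.0619
  P = 10202345.03 / 201.0619 = 50742.30 W/m

50742.30


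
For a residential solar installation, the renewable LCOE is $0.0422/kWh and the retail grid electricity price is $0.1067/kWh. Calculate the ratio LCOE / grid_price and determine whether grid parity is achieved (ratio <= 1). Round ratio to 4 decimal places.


Compare LCOE to grid price:
  LCOE = $0.0422/kWh, Grid price = $0.1067/kWh
  Ratio = LCOE / grid_price = 0.0422 / 0.1067 = 0.3955
  Grid parity achieved (ratio <= 1)? yes

0.3955


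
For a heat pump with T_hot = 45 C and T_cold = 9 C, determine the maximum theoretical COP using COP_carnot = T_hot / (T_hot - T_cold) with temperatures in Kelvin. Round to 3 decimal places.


Convert to Kelvin:
  T_hot = 45 + 273.15 = 318.15 K
  T_cold = 9 + 273.15 = 282.15 K
Apply Carnot COP formula:
  COP = T_hot_K / (T_hot_K - T_cold_K) = 318.15 / 36.0
  COP = 8.838

8.838


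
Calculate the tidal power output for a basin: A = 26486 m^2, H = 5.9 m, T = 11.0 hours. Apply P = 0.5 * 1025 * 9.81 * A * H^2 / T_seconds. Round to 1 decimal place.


Convert period to seconds: T = 11.0 * 3600 = 39600.0 s
H^2 = 5.9^2 = 34.81
P = 0.5 * rho * g * A * H^2 / T
P = 0.5 * 1025 * 9.81 * 26486 * 34.81 / 39600.0
P = 117054.5 W

117054.5


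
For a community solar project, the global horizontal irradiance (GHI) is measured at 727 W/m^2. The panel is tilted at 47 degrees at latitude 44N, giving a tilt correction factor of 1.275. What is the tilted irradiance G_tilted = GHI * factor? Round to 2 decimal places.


Identify the given values:
  GHI = 727 W/m^2, tilt correction factor = 1.275
Apply the formula G_tilted = GHI * factor:
  G_tilted = 727 * 1.275
  G_tilted = 926.93 W/m^2

926.93


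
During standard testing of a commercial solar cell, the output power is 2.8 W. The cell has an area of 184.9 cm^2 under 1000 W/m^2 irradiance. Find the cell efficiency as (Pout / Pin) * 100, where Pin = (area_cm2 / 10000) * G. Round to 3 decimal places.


First compute the input power:
  Pin = area_cm2 / 10000 * G = 184.9 / 10000 * 1000 = 18.49 W
Then compute efficiency:
  Efficiency = (Pout / Pin) * 100 = (2.8 / 18.49) * 100
  Efficiency = 15.143%

15.143


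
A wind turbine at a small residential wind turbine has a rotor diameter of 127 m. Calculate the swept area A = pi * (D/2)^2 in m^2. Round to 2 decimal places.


Compute the rotor radius:
  r = D / 2 = 127 / 2 = 63.5 m
Calculate swept area:
  A = pi * r^2 = pi * 63.5^2
  A = 12667.69 m^2

12667.69


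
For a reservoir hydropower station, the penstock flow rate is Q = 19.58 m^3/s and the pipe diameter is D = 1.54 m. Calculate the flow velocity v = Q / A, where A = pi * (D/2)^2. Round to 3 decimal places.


Compute pipe cross-sectional area:
  A = pi * (D/2)^2 = pi * (1.54/2)^2 = 1.8627 m^2
Calculate velocity:
  v = Q / A = 19.58 / 1.8627
  v = 10.512 m/s

10.512


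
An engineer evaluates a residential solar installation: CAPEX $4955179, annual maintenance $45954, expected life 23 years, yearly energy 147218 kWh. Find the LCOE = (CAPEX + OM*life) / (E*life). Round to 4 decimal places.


Total cost = CAPEX + OM * lifetime = 4955179 + 45954 * 23 = 4955179 + 1056942 = 6012121
Total generation = annual * lifetime = 147218 * 23 = 3386014 kWh
LCOE = 6012121 / 3386014
LCOE = 1.7756 $/kWh

1.7756


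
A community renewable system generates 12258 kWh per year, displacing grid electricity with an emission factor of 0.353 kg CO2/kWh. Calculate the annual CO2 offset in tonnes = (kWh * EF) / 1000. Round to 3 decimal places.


CO2 offset in kg = generation * emission_factor
CO2 offset = 12258 * 0.353 = 4327.07 kg
Convert to tonnes:
  CO2 offset = 4327.07 / 1000 = 4.327 tonnes

4.327


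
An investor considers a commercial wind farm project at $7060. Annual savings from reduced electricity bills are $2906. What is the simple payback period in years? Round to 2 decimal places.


Simple payback period = initial cost / annual savings
Payback = 7060 / 2906
Payback = 2.43 years

2.43


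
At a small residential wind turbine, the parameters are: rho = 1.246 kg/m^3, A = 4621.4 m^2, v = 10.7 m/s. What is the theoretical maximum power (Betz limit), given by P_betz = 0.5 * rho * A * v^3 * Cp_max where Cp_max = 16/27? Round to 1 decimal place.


The Betz coefficient Cp_max = 16/27 = 0.5926
v^3 = 10.7^3 = 1225.043
P_betz = 0.5 * rho * A * v^3 * Cp_max
P_betz = 0.5 * 1.246 * 4621.4 * 1225.043 * 0.5926
P_betz = 2090110.1 W

2090110.1


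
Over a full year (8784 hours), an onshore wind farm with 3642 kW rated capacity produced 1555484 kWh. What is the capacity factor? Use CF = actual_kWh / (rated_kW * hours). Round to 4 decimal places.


Capacity factor = actual output / maximum possible output
Maximum possible = rated * hours = 3642 * 8784 = 31991328 kWh
CF = 1555484 / 31991328
CF = 0.0486

0.0486


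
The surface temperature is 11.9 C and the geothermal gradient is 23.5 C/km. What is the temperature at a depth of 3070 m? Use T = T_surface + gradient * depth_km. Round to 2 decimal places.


Convert depth to km: 3070 / 1000 = 3.07 km
Temperature increase = gradient * depth_km = 23.5 * 3.07 = 72.15 C
Temperature at depth = T_surface + delta_T = 11.9 + 72.15
T = 84.05 C

84.05


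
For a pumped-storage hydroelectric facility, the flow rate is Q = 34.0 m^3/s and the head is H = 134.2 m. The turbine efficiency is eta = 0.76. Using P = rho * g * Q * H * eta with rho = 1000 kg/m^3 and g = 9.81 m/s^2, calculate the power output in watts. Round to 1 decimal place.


Apply the hydropower formula P = rho * g * Q * H * eta
rho * g = 1000 * 9.81 = 9810.0
P = 9810.0 * 34.0 * 134.2 * 0.76
P = 34018411.7 W

34018411.7


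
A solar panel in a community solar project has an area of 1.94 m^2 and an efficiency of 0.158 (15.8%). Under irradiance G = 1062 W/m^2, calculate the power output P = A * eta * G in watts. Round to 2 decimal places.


Use the solar power formula P = A * eta * G.
Given: A = 1.94 m^2, eta = 0.158, G = 1062 W/m^2
P = 1.94 * 0.158 * 1062
P = 325.52 W

325.52


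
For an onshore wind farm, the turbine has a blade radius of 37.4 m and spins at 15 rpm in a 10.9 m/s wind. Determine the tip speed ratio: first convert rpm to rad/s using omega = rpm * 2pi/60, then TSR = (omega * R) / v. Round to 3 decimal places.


Convert rotational speed to rad/s:
  omega = 15 * 2 * pi / 60 = 1.5708 rad/s
Compute tip speed:
  v_tip = omega * R = 1.5708 * 37.4 = 58.748 m/s
Tip speed ratio:
  TSR = v_tip / v_wind = 58.748 / 10.9 = 5.390

5.390


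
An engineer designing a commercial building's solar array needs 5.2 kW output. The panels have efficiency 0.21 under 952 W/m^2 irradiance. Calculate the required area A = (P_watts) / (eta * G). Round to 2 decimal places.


Convert target power to watts: P = 5.2 * 1000 = 5200.0 W
Compute denominator: eta * G = 0.21 * 952 = 199.92
Required area A = P / (eta * G) = 5200.0 / 199.92
A = 26.01 m^2

26.01


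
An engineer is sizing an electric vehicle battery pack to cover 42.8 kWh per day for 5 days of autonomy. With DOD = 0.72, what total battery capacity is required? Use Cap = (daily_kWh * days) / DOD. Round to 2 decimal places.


Total energy needed = daily * days = 42.8 * 5 = 214.0 kWh
Account for depth of discharge:
  Cap = total_energy / DOD = 214.0 / 0.72
  Cap = 297.22 kWh

297.22


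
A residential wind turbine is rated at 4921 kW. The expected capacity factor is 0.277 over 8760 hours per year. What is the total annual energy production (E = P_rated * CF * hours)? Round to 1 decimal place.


Annual energy = rated_kW * capacity_factor * hours_per_year
Given: P_rated = 4921 kW, CF = 0.277, hours = 8760
E = 4921 * 0.277 * 8760
E = 11940904.9 kWh

11940904.9


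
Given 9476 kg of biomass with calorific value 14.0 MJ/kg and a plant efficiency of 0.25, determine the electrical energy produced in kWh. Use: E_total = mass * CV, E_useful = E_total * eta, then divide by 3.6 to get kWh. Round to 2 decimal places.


Total energy = mass * CV = 9476 * 14.0 = 132664.0 MJ
Useful energy = total * eta = 132664.0 * 0.25 = 33166.0 MJ
Convert to kWh: 33166.0 / 3.6
Useful energy = 9212.78 kWh

9212.78


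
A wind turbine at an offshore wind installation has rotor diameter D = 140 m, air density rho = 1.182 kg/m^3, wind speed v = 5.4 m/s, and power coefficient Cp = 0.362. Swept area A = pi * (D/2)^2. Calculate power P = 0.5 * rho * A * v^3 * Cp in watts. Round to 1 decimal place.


Step 1 -- Compute swept area:
  A = pi * (D/2)^2 = pi * (140/2)^2 = 15393.8 m^2
Step 2 -- Apply wind power equation:
  P = 0.5 * rho * A * v^3 * Cp
  v^3 = 5.4^3 = 157.464
  P = 0.5 * 1.182 * 15393.8 * 157.464 * 0.362
  P = 518589.0 W

518589.0


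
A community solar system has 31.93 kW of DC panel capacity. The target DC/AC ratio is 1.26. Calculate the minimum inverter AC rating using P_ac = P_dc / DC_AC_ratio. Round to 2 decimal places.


The inverter AC capacity is determined by the DC/AC ratio.
Given: P_dc = 31.93 kW, DC/AC ratio = 1.26
P_ac = P_dc / ratio = 31.93 / 1.26
P_ac = 25.34 kW

25.34


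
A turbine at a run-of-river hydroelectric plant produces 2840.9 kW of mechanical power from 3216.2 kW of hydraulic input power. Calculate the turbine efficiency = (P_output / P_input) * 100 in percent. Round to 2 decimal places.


Turbine efficiency = (output power / input power) * 100
eta = (2840.9 / 3216.2) * 100
eta = 88.33%

88.33


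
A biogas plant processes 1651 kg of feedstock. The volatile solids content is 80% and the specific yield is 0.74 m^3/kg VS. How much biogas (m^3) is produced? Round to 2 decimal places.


Compute volatile solids:
  VS = mass * VS_fraction = 1651 * 0.8 = 1320.8 kg
Calculate biogas volume:
  Biogas = VS * specific_yield = 1320.8 * 0.74
  Biogas = 977.39 m^3

977.39


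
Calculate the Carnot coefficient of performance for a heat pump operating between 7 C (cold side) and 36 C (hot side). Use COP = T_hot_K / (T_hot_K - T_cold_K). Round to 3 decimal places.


Convert to Kelvin:
  T_hot = 36 + 273.15 = 309.15 K
  T_cold = 7 + 273.15 = 280.15 K
Apply Carnot COP formula:
  COP = T_hot_K / (T_hot_K - T_cold_K) = 309.15 / 29.0
  COP = 10.660

10.660


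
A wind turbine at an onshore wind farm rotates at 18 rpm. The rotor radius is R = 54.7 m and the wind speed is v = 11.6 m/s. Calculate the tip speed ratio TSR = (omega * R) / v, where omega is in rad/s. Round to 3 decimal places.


Convert rotational speed to rad/s:
  omega = 18 * 2 * pi / 60 = 1.885 rad/s
Compute tip speed:
  v_tip = omega * R = 1.885 * 54.7 = 103.107 m/s
Tip speed ratio:
  TSR = v_tip / v_wind = 103.107 / 11.6 = 8.889

8.889


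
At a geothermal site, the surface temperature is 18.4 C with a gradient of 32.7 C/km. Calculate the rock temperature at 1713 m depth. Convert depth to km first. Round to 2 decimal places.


Convert depth to km: 1713 / 1000 = 1.713 km
Temperature increase = gradient * depth_km = 32.7 * 1.713 = 56.02 C
Temperature at depth = T_surface + delta_T = 18.4 + 56.02
T = 74.42 C

74.42


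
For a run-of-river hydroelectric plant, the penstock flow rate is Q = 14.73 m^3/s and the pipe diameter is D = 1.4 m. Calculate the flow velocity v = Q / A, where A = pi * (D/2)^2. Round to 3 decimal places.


Compute pipe cross-sectional area:
  A = pi * (D/2)^2 = pi * (1.4/2)^2 = 1.5394 m^2
Calculate velocity:
  v = Q / A = 14.73 / 1.5394
  v = 9.569 m/s

9.569


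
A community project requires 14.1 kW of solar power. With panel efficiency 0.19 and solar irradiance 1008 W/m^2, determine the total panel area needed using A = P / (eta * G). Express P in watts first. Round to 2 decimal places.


Convert target power to watts: P = 14.1 * 1000 = 14100.0 W
Compute denominator: eta * G = 0.19 * 1008 = 191.52
Required area A = P / (eta * G) = 14100.0 / 191.52
A = 73.62 m^2

73.62


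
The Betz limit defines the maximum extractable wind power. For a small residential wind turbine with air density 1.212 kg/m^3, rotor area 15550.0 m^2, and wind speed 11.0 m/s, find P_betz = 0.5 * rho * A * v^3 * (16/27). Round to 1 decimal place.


The Betz coefficient Cp_max = 16/27 = 0.5926
v^3 = 11.0^3 = 1331.0
P_betz = 0.5 * rho * A * v^3 * Cp_max
P_betz = 0.5 * 1.212 * 15550.0 * 1331.0 * 0.5926
P_betz = 7432540.6 W

7432540.6


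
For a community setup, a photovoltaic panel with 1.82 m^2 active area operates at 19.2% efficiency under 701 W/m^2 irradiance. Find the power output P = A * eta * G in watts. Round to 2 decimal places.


Use the solar power formula P = A * eta * G.
Given: A = 1.82 m^2, eta = 0.192, G = 701 W/m^2
P = 1.82 * 0.192 * 701
P = 244.96 W

244.96


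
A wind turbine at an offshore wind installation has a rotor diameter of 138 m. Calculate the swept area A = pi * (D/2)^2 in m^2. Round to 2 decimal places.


Compute the rotor radius:
  r = D / 2 = 138 / 2 = 69.0 m
Calculate swept area:
  A = pi * r^2 = pi * 69.0^2
  A = 14957.12 m^2

14957.12


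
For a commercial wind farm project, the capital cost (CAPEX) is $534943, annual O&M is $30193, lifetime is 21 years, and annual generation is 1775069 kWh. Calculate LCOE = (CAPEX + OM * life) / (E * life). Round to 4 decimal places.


Total cost = CAPEX + OM * lifetime = 534943 + 30193 * 21 = 534943 + 634053 = 1168996
Total generation = annual * lifetime = 1775069 * 21 = 37276449 kWh
LCOE = 1168996 / 37276449
LCOE = 0.0314 $/kWh

0.0314


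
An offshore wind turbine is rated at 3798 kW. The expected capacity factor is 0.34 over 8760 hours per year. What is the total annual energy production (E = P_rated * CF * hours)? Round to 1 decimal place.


Annual energy = rated_kW * capacity_factor * hours_per_year
Given: P_rated = 3798 kW, CF = 0.34, hours = 8760
E = 3798 * 0.34 * 8760
E = 11311963.2 kWh

11311963.2


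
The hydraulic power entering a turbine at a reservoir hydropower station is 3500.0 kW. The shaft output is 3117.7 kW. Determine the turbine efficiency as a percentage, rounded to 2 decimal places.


Turbine efficiency = (output power / input power) * 100
eta = (3117.7 / 3500.0) * 100
eta = 89.08%

89.08


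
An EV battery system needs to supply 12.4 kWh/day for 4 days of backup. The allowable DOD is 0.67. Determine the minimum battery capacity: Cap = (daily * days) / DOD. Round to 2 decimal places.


Total energy needed = daily * days = 12.4 * 4 = 49.6 kWh
Account for depth of discharge:
  Cap = total_energy / DOD = 49.6 / 0.67
  Cap = 74.03 kWh

74.03


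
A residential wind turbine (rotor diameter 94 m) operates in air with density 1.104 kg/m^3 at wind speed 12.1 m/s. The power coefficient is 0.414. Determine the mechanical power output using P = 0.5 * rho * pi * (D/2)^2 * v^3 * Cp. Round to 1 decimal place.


Step 1 -- Compute swept area:
  A = pi * (D/2)^2 = pi * (94/2)^2 = 6939.78 m^2
Step 2 -- Apply wind power equation:
  P = 0.5 * rho * A * v^3 * Cp
  v^3 = 12.1^3 = 1771.561
  P = 0.5 * 1.104 * 6939.78 * 1771.561 * 0.414
  P = 2809578.2 W

2809578.2


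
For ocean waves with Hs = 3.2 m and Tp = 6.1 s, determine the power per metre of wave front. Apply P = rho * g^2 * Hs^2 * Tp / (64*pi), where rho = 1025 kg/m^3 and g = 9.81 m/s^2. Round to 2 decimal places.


Apply wave power formula:
  g^2 = 9.81^2 = 96.2361
  Hs^2 = 3.2^2 = 10.24
  Numerator = rho * g^2 * Hs^2 * Tp = 1025 * 96.2361 * 10.24 * 6.1 = 6161574.04
  Denominator = 64 * pi = 201.0619
  P = 6161574.04 / 201.0619 = 30645.16 W/m

30645.16


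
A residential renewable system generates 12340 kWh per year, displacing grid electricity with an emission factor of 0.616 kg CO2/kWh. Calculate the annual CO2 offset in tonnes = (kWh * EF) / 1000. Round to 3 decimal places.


CO2 offset in kg = generation * emission_factor
CO2 offset = 12340 * 0.616 = 7601.44 kg
Convert to tonnes:
  CO2 offset = 7601.44 / 1000 = 7.601 tonnes

7.601


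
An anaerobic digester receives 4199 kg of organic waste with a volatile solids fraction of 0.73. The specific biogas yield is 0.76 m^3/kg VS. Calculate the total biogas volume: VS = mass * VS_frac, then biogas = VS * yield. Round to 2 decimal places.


Compute volatile solids:
  VS = mass * VS_fraction = 4199 * 0.73 = 3065.27 kg
Calculate biogas volume:
  Biogas = VS * specific_yield = 3065.27 * 0.76
  Biogas = 2329.61 m^3

2329.61


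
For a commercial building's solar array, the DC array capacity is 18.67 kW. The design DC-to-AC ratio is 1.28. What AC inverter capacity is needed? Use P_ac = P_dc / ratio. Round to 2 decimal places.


The inverter AC capacity is determined by the DC/AC ratio.
Given: P_dc = 18.67 kW, DC/AC ratio = 1.28
P_ac = P_dc / ratio = 18.67 / 1.28
P_ac = 14.59 kW

14.59


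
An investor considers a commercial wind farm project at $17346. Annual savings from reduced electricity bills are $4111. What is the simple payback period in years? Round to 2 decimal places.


Simple payback period = initial cost / annual savings
Payback = 17346 / 4111
Payback = 4.22 years

4.22


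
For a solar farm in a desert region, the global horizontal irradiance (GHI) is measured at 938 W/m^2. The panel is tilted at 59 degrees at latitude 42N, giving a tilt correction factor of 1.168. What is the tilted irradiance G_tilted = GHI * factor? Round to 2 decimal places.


Identify the given values:
  GHI = 938 W/m^2, tilt correction factor = 1.168
Apply the formula G_tilted = GHI * factor:
  G_tilted = 938 * 1.168
  G_tilted = 1095.58 W/m^2

1095.58


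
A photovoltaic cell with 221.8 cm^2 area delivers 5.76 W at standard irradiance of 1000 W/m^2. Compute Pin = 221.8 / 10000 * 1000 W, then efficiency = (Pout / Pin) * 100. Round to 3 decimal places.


First compute the input power:
  Pin = area_cm2 / 10000 * G = 221.8 / 10000 * 1000 = 22.18 W
Then compute efficiency:
  Efficiency = (Pout / Pin) * 100 = (5.76 / 22.18) * 100
  Efficiency = 25.969%

25.969


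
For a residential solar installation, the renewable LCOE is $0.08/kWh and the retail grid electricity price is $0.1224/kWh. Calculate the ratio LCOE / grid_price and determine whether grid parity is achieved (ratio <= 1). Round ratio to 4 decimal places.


Compare LCOE to grid price:
  LCOE = $0.08/kWh, Grid price = $0.1224/kWh
  Ratio = LCOE / grid_price = 0.08 / 0.1224 = 0.6536
  Grid parity achieved (ratio <= 1)? yes

0.6536


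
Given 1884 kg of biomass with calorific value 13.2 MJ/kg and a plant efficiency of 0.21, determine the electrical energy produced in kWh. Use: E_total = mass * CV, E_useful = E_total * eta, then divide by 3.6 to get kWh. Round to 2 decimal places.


Total energy = mass * CV = 1884 * 13.2 = 24868.8 MJ
Useful energy = total * eta = 24868.8 * 0.21 = 5222.45 MJ
Convert to kWh: 5222.45 / 3.6
Useful energy = 1450.68 kWh

1450.68


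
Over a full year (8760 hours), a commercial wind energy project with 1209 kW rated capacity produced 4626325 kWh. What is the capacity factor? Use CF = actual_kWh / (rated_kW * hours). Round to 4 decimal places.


Capacity factor = actual output / maximum possible output
Maximum possible = rated * hours = 1209 * 8760 = 10590840 kWh
CF = 4626325 / 10590840
CF = 0.4368

0.4368


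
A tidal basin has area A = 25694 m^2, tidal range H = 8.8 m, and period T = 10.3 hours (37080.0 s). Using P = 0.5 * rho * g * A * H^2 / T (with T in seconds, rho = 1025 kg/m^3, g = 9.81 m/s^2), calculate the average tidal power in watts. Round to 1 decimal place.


Convert period to seconds: T = 10.3 * 3600 = 37080.0 s
H^2 = 8.8^2 = 77.44
P = 0.5 * rho * g * A * H^2 / T
P = 0.5 * 1025 * 9.81 * 25694 * 77.44 / 37080.0
P = 269786.5 W

269786.5


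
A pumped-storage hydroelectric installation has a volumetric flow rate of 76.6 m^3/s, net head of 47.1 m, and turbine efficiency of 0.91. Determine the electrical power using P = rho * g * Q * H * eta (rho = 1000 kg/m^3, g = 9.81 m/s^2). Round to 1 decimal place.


Apply the hydropower formula P = rho * g * Q * H * eta
rho * g = 1000 * 9.81 = 9810.0
P = 9810.0 * 76.6 * 47.1 * 0.91
P = 32207727.0 W

32207727.0


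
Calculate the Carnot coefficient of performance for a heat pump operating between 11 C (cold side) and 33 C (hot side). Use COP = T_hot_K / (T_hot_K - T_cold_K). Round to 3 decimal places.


Convert to Kelvin:
  T_hot = 33 + 273.15 = 306.15 K
  T_cold = 11 + 273.15 = 284.15 K
Apply Carnot COP formula:
  COP = T_hot_K / (T_hot_K - T_cold_K) = 306.15 / 22.0
  COP = 13.916

13.916


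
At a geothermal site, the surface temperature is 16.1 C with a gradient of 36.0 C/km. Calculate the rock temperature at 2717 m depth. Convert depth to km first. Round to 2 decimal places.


Convert depth to km: 2717 / 1000 = 2.717 km
Temperature increase = gradient * depth_km = 36.0 * 2.717 = 97.81 C
Temperature at depth = T_surface + delta_T = 16.1 + 97.81
T = 113.91 C

113.91


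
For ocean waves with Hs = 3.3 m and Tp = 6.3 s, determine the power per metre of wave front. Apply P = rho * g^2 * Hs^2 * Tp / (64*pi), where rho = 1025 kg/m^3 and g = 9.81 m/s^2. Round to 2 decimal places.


Apply wave power formula:
  g^2 = 9.81^2 = 96.2361
  Hs^2 = 3.3^2 = 10.89
  Numerator = rho * g^2 * Hs^2 * Tp = 1025 * 96.2361 * 10.89 * 6.3 = 6767531.87
  Denominator = 64 * pi = 201.0619
  P = 6767531.87 / 201.0619 = 33658.94 W/m

33658.94


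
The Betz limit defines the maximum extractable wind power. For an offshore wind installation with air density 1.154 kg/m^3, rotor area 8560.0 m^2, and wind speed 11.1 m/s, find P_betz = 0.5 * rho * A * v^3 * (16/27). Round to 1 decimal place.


The Betz coefficient Cp_max = 16/27 = 0.5926
v^3 = 11.1^3 = 1367.631
P_betz = 0.5 * rho * A * v^3 * Cp_max
P_betz = 0.5 * 1.154 * 8560.0 * 1367.631 * 0.5926
P_betz = 4002899.9 W

4002899.9


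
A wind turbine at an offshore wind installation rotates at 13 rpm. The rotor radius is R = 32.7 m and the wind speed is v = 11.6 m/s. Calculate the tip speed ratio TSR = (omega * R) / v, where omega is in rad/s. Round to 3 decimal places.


Convert rotational speed to rad/s:
  omega = 13 * 2 * pi / 60 = 1.3614 rad/s
Compute tip speed:
  v_tip = omega * R = 1.3614 * 32.7 = 44.516 m/s
Tip speed ratio:
  TSR = v_tip / v_wind = 44.516 / 11.6 = 3.838

3.838


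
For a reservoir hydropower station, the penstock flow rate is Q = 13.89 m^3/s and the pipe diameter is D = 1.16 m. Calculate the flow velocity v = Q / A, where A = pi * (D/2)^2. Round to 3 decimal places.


Compute pipe cross-sectional area:
  A = pi * (D/2)^2 = pi * (1.16/2)^2 = 1.0568 m^2
Calculate velocity:
  v = Q / A = 13.89 / 1.0568
  v = 13.143 m/s

13.143


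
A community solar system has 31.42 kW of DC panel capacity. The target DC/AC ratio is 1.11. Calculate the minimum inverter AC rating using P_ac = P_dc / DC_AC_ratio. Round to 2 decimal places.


The inverter AC capacity is determined by the DC/AC ratio.
Given: P_dc = 31.42 kW, DC/AC ratio = 1.11
P_ac = P_dc / ratio = 31.42 / 1.11
P_ac = 28.31 kW

28.31


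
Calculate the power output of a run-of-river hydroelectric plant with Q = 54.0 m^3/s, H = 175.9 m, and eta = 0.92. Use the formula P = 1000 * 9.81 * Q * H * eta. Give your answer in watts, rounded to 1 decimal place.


Apply the hydropower formula P = rho * g * Q * H * eta
rho * g = 1000 * 9.81 = 9810.0
P = 9810.0 * 54.0 * 175.9 * 0.92
P = 85726764.7 W

85726764.7


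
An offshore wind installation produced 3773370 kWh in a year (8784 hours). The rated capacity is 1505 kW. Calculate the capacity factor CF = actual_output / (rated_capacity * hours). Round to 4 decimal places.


Capacity factor = actual output / maximum possible output
Maximum possible = rated * hours = 1505 * 8784 = 13219920 kWh
CF = 3773370 / 13219920
CF = 0.2854

0.2854


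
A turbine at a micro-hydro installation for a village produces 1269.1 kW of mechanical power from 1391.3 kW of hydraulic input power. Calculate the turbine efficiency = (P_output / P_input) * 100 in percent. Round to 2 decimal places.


Turbine efficiency = (output power / input power) * 100
eta = (1269.1 / 1391.3) * 100
eta = 91.22%

91.22


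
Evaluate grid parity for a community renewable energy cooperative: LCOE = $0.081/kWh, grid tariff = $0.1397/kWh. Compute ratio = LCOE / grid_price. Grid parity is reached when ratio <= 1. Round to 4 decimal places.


Compare LCOE to grid price:
  LCOE = $0.081/kWh, Grid price = $0.1397/kWh
  Ratio = LCOE / grid_price = 0.081 / 0.1397 = 0.5798
  Grid parity achieved (ratio <= 1)? yes

0.5798


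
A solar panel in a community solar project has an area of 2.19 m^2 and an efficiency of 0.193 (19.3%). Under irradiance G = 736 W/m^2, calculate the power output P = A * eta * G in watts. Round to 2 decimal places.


Use the solar power formula P = A * eta * G.
Given: A = 2.19 m^2, eta = 0.193, G = 736 W/m^2
P = 2.19 * 0.193 * 736
P = 311.09 W

311.09


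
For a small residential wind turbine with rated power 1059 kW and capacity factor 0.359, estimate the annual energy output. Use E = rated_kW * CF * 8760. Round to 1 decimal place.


Annual energy = rated_kW * capacity_factor * hours_per_year
Given: P_rated = 1059 kW, CF = 0.359, hours = 8760
E = 1059 * 0.359 * 8760
E = 3330385.6 kWh

3330385.6


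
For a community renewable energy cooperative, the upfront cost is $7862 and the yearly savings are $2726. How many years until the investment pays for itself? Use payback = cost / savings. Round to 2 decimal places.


Simple payback period = initial cost / annual savings
Payback = 7862 / 2726
Payback = 2.88 years

2.88


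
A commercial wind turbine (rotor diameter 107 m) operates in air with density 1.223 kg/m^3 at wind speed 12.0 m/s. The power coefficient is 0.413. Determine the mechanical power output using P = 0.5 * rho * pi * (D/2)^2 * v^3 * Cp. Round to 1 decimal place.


Step 1 -- Compute swept area:
  A = pi * (D/2)^2 = pi * (107/2)^2 = 8992.02 m^2
Step 2 -- Apply wind power equation:
  P = 0.5 * rho * A * v^3 * Cp
  v^3 = 12.0^3 = 1728.0
  P = 0.5 * 1.223 * 8992.02 * 1728.0 * 0.413
  P = 3924168.9 W

3924168.9


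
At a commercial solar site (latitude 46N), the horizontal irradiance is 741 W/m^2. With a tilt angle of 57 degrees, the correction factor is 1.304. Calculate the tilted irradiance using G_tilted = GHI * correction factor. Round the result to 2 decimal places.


Identify the given values:
  GHI = 741 W/m^2, tilt correction factor = 1.304
Apply the formula G_tilted = GHI * factor:
  G_tilted = 741 * 1.304
  G_tilted = 966.26 W/m^2

966.26


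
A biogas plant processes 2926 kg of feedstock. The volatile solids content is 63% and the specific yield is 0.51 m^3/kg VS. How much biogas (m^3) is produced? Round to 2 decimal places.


Compute volatile solids:
  VS = mass * VS_fraction = 2926 * 0.63 = 1843.38 kg
Calculate biogas volume:
  Biogas = VS * specific_yield = 1843.38 * 0.51
  Biogas = 940.12 m^3

940.12


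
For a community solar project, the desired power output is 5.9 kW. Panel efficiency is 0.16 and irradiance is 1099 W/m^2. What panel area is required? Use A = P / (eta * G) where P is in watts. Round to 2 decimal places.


Convert target power to watts: P = 5.9 * 1000 = 5900.0 W
Compute denominator: eta * G = 0.16 * 1099 = 175.84
Required area A = P / (eta * G) = 5900.0 / 175.84
A = 33.55 m^2

33.55


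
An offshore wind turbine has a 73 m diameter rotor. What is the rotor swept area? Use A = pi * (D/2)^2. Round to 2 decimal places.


Compute the rotor radius:
  r = D / 2 = 73 / 2 = 36.5 m
Calculate swept area:
  A = pi * r^2 = pi * 36.5^2
  A = 4185.39 m^2

4185.39


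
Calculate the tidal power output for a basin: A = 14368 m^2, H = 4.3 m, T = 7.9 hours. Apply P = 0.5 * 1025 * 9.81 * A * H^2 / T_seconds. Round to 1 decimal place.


Convert period to seconds: T = 7.9 * 3600 = 28440.0 s
H^2 = 4.3^2 = 18.49
P = 0.5 * rho * g * A * H^2 / T
P = 0.5 * 1025 * 9.81 * 14368 * 18.49 / 28440.0
P = 46964.2 W

46964.2


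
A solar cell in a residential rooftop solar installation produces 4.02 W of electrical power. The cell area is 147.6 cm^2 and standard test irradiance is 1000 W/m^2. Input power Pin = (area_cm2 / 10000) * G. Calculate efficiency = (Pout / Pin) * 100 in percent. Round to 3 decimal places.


First compute the input power:
  Pin = area_cm2 / 10000 * G = 147.6 / 10000 * 1000 = 14.76 W
Then compute efficiency:
  Efficiency = (Pout / Pin) * 100 = (4.02 / 14.76) * 100
  Efficiency = 27.236%

27.236


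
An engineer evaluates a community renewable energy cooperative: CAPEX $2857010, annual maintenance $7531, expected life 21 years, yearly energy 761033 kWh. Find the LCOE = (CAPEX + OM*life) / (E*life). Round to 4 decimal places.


Total cost = CAPEX + OM * lifetime = 2857010 + 7531 * 21 = 2857010 + 158151 = 3015161
Total generation = annual * lifetime = 761033 * 21 = 15981693 kWh
LCOE = 3015161 / 15981693
LCOE = 0.1887 $/kWh

0.1887


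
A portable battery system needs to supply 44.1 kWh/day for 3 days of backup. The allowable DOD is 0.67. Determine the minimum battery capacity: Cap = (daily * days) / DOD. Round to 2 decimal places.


Total energy needed = daily * days = 44.1 * 3 = 132.3 kWh
Account for depth of discharge:
  Cap = total_energy / DOD = 132.3 / 0.67
  Cap = 197.46 kWh

197.46


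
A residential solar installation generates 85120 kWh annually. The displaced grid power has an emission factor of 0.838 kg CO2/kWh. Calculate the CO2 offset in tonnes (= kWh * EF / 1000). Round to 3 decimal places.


CO2 offset in kg = generation * emission_factor
CO2 offset = 85120 * 0.838 = 71330.56 kg
Convert to tonnes:
  CO2 offset = 71330.56 / 1000 = 71.331 tonnes

71.331


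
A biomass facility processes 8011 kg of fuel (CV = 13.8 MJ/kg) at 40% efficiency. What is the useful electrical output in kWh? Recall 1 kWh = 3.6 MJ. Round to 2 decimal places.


Total energy = mass * CV = 8011 * 13.8 = 110551.8 MJ
Useful energy = total * eta = 110551.8 * 0.4 = 44220.72 MJ
Convert to kWh: 44220.72 / 3.6
Useful energy = 12283.53 kWh

12283.53


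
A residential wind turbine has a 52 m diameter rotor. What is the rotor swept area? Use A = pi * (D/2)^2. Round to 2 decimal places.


Compute the rotor radius:
  r = D / 2 = 52 / 2 = 26.0 m
Calculate swept area:
  A = pi * r^2 = pi * 26.0^2
  A = 2123.72 m^2

2123.72


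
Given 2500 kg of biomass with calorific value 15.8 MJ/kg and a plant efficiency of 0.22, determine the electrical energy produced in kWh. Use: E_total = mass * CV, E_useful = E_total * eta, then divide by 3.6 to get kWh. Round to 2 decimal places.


Total energy = mass * CV = 2500 * 15.8 = 39500.0 MJ
Useful energy = total * eta = 39500.0 * 0.22 = 8690.0 MJ
Convert to kWh: 8690.0 / 3.6
Useful energy = 2413.89 kWh

2413.89


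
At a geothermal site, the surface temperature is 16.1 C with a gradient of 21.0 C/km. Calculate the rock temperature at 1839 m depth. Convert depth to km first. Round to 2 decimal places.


Convert depth to km: 1839 / 1000 = 1.839 km
Temperature increase = gradient * depth_km = 21.0 * 1.839 = 38.62 C
Temperature at depth = T_surface + delta_T = 16.1 + 38.62
T = 54.72 C

54.72


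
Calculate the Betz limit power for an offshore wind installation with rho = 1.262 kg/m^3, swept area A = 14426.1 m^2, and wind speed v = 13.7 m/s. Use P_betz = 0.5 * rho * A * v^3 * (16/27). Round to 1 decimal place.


The Betz coefficient Cp_max = 16/27 = 0.5926
v^3 = 13.7^3 = 2571.353
P_betz = 0.5 * rho * A * v^3 * Cp_max
P_betz = 0.5 * 1.262 * 14426.1 * 2571.353 * 0.5926
P_betz = 13870631.0 W

13870631.0


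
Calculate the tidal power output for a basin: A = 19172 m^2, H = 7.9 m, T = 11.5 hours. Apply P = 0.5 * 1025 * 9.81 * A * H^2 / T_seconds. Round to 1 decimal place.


Convert period to seconds: T = 11.5 * 3600 = 41400.0 s
H^2 = 7.9^2 = 62.41
P = 0.5 * rho * g * A * H^2 / T
P = 0.5 * 1025 * 9.81 * 19172 * 62.41 / 41400.0
P = 145306.2 W

145306.2


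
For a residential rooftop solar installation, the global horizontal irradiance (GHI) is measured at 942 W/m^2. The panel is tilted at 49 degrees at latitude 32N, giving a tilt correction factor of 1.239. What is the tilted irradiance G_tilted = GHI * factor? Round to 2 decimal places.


Identify the given values:
  GHI = 942 W/m^2, tilt correction factor = 1.239
Apply the formula G_tilted = GHI * factor:
  G_tilted = 942 * 1.239
  G_tilted = 1167.14 W/m^2

1167.14


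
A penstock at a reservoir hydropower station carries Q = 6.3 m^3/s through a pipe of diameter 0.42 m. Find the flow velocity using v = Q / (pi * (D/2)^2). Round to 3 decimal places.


Compute pipe cross-sectional area:
  A = pi * (D/2)^2 = pi * (0.42/2)^2 = 0.1385 m^2
Calculate velocity:
  v = Q / A = 6.3 / 0.1385
  v = 45.473 m/s

45.473


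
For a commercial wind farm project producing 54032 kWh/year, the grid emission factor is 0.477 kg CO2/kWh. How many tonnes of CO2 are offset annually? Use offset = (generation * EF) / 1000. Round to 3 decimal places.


CO2 offset in kg = generation * emission_factor
CO2 offset = 54032 * 0.477 = 25773.26 kg
Convert to tonnes:
  CO2 offset = 25773.26 / 1000 = 25.773 tonnes

25.773


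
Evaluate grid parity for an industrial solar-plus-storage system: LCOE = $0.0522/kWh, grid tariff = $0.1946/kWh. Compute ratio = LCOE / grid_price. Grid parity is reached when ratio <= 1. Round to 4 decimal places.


Compare LCOE to grid price:
  LCOE = $0.0522/kWh, Grid price = $0.1946/kWh
  Ratio = LCOE / grid_price = 0.0522 / 0.1946 = 0.2682
  Grid parity achieved (ratio <= 1)? yes

0.2682


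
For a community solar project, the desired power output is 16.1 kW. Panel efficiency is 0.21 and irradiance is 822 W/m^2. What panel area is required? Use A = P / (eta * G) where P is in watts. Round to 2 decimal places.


Convert target power to watts: P = 16.1 * 1000 = 16100.0 W
Compute denominator: eta * G = 0.21 * 822 = 172.62
Required area A = P / (eta * G) = 16100.0 / 172.62
A = 93.27 m^2

93.27


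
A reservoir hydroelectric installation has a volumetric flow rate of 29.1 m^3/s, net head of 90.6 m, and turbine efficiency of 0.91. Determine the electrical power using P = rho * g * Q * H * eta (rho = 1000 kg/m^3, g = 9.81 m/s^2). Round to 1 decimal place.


Apply the hydropower formula P = rho * g * Q * H * eta
rho * g = 1000 * 9.81 = 9810.0
P = 9810.0 * 29.1 * 90.6 * 0.91
P = 23535942.1 W

23535942.1


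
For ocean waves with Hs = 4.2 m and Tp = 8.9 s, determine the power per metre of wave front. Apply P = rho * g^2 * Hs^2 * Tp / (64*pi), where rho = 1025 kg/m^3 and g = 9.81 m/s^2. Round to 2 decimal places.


Apply wave power formula:
  g^2 = 9.81^2 = 96.2361
  Hs^2 = 4.2^2 = 17.64
  Numerator = rho * g^2 * Hs^2 * Tp = 1025 * 96.2361 * 17.64 * 8.9 = 15486399.82
  Denominator = 64 * pi = 201.0619
  P = 15486399.82 / 201.0619 = 77023.03 W/m

77023.03


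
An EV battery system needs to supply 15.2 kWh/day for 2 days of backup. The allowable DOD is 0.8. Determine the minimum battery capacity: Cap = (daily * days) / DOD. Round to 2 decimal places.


Total energy needed = daily * days = 15.2 * 2 = 30.4 kWh
Account for depth of discharge:
  Cap = total_energy / DOD = 30.4 / 0.8
  Cap = 38.00 kWh

38.00


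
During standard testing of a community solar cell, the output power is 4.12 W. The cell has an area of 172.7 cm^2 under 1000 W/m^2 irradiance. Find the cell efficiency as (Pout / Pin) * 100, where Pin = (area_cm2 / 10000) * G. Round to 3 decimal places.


First compute the input power:
  Pin = area_cm2 / 10000 * G = 172.7 / 10000 * 1000 = 17.27 W
Then compute efficiency:
  Efficiency = (Pout / Pin) * 100 = (4.12 / 17.27) * 100
  Efficiency = 23.856%

23.856


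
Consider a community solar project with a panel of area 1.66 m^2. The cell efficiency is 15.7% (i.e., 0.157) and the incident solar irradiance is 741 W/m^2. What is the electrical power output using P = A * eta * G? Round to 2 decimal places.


Use the solar power formula P = A * eta * G.
Given: A = 1.66 m^2, eta = 0.157, G = 741 W/m^2
P = 1.66 * 0.157 * 741
P = 193.12 W

193.12


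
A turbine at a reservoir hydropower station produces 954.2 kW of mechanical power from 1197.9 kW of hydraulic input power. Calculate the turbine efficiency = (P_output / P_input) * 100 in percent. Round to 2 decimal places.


Turbine efficiency = (output power / input power) * 100
eta = (954.2 / 1197.9) * 100
eta = 79.66%

79.66
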